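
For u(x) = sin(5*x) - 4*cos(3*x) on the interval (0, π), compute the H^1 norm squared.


||u||_{H^1(0,π)}^2 = 93*π

u'(x) = 12*sin(3*x) + 5*cos(5*x).
Expand u² and (u')² and integrate term by term on (0, π), using: for integers n ≥ 1, ∫_0^π sin²(nx) dx = ∫_0^π cos²(nx) dx = π/2; for n ≠ n', ∫_0^π sin(nx)sin(n'x) dx = ∫_0^π cos(nx)cos(n'x) dx = 0; and by product-to-sum, ∫_0^π sin(nx)cos(n'x) dx = ½∫_0^π [sin((n+n')x) + sin((n−n')x)] dx, which is 0 when n+n' is even and 2n/(n²−n'²) when n+n' is odd (it need not vanish on (0, π)).
  u² squared terms: (-4)²·∫cos(3x)² dx = 16·π/2 = 8*π;  (1)²·∫sin(5x)² dx = 1·π/2 = π/2.
  u² cross terms: 2·(-4)·(1)·∫cos(3x)·sin(5x) dx = -8·(0) = 0.
  So ∫_0^π u² dx = 8*π + π/2 + 0 = 17*π/2.
  (u')² squared terms: (5)²·∫cos(5x)² dx = 25·π/2 = 25*π/2;  (12)²·∫sin(3x)² dx = 144·π/2 = 72*π.
  (u')² cross terms: 2·(5)·(12)·∫cos(5x)·sin(3x) dx = 120·(0) = 0.
  So ∫_0^π (u')² dx = 25*π/2 + 72*π + 0 = 169*π/2.
||u||_{H^1}^2 = (17*π/2) + (169*π/2) = 93*π.


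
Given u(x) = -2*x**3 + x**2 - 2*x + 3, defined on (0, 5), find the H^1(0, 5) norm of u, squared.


||u||_{H^1}^2 = 1207490/21

The H^1 norm (squared) on an interval (0, L) is
  ||u||_{H^1}^2 = ∫_0^L u(x)^2 dx + ∫_0^L u'(x)^2 dx.
Compute u'(x) = -6*x**2 + 2*x - 2.
Then u(x)^2 = 4*x**6 - 4*x**5 + 9*x**4 - 16*x**3 + 10*x**2 - 12*x + 9 and u'(x)^2 = 36*x**4 - 24*x**3 + 28*x**2 - 8*x + 4.
Integrate each monomial from 0 to 5 using ∫_0^5 c·x^n dx = c·5^(n+1)/(n+1):
  ∫_0^5 u(x)^2 dx = ∫_0^5 (4*x^6 - 4*x^5 + 9*x^4 - 16*x^3 + 10*x^2 - 12*x + 9) dx. Term by term:
    ∫_0^5 4*x^6 dx = 312500/7;  ∫_0^5 -4*x^5 dx = -31250/3;  ∫_0^5 9*x^4 dx = 5625;
    ∫_0^5 -16*x^3 dx = -2500;  ∫_0^5 10*x^2 dx = 1250/3;  ∫_0^5 -12*x dx = -150;
    ∫_0^5 9 dx = 45.
  Sum: 312500/7 − 31250/3 + 5625 − 2500 + 1250/3 − 150 + 45 = 263640/7.
  ∫_0^5 u'(x)^2 dx = ∫_0^5 (36*x^4 - 24*x^3 + 28*x^2 - 8*x + 4) dx. Term by term:
    ∫_0^5 36*x^4 dx = 22500;  ∫_0^5 -24*x^3 dx = -3750;  ∫_0^5 28*x^2 dx = 3500/3;
    ∫_0^5 -8*x dx = -100;  ∫_0^5 4 dx = 20.
  Sum: 22500 − 3750 + 3500/3 − 100 + 20 = 59510/3.
Adding: ||u||_{H^1}^2 = 263640/7 + 59510/3 = 1207490/21.


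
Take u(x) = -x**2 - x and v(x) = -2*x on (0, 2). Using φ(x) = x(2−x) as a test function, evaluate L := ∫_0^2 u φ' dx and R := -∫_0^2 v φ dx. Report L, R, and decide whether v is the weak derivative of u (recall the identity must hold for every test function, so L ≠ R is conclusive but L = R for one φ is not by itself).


LHS = 4, RHS = 8/3. No, v is not the weak derivative of u.

u(x) = -x**2 - x, classical derivative u'(x) = -2*x - 1.
φ(x) = x(2−x), so φ'(x) = 2 - 2*x.
Note φ(0) = φ(2) = 0, so the boundary term u·φ vanishes.
LHS = ∫_0^2 u(x) φ'(x) dx = ∫_0^2 (2*x^3 - 2*x) dx. Term by term:
  ∫_0^2 2*x^3 dx = 8;  ∫_0^2 -2*x dx = -4.
Sum: 8 − 4 = 4.
So LHS = 4.
∫_0^2 v(x) φ(x) dx = ∫_0^2 (2*x^3 - 4*x^2) dx. Term by term:
  ∫_0^2 2*x^3 dx = 8;  ∫_0^2 -4*x^2 dx = -32/3.
Sum: 8 − 32/3 = -8/3.
So RHS = -∫_0^2 v(x) φ(x) dx = 8/3.
LHS − RHS = 4/3 ≠ 0, so the identity fails.
(For a valid weak derivative the identity must hold for EVERY test function, in particular this one. The failure shows v is NOT the weak derivative of u.)
Correct weak derivative would be u'(x) = -2*x - 1.


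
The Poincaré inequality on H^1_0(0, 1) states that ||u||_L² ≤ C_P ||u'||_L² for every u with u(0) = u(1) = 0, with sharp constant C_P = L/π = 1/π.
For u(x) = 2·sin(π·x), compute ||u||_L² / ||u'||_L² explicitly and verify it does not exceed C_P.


||u||_L² / ||u'||_L² = 1/π = C_P.

u(x) = 2·sin(π·x), so u'(x) = 2*π*cos(π*x).
Writing u(x) = A·sin(kπx/L) with A = 2 and k = 1, use ∫_0^L sin²(kπx/L) dx = L/2 and ∫_0^L cos²(kπx/L) dx = L/2.
u² = 4·sin²(π·x) and (u')² = 4*π^2·cos²(π·x), and each of sin², cos² integrates to L/2 = 1/2 over (0, 1).
∫_0^1 u² dx = 2, so ||u||_L² = sqrt(2).
∫_0^1 (u')² dx = 2*π^2, so ||u'||_L² = sqrt(2)*π.
Ratio ||u||_L² / ||u'||_L² = 1/π.
Sharp Poincaré constant on H^1_0(0, 1) is C_P = L/π = 1/π, achieved by sin(π·x).
This is the k = 1 eigenfunction (up to amplitude), so the ratio equals the sharp Poincaré constant exactly.


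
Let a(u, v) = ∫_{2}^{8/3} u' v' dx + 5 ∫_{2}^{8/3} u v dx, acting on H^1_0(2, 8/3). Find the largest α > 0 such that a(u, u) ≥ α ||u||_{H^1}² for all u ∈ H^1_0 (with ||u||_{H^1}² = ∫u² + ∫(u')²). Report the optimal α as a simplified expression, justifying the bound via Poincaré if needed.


α = 1

Coercivity of a(·,·) on H^1_0(2, 8/3) means a(u, u) ≥ α ||u||_{H^1}² for every u ∈ H^1_0.
The interval has length L = 2/3, and Poincaré/coercivity depend only on L. Here a(u, u) = ∫(u')² + (5)·∫u².
Here c = 5 ≥ 1, so a(u,u) = ∫(u')² + c∫u² ≥ ∫(u')² + ∫u² = ||u||_{H^1}², i.e. α = 1 works. No larger α is possible: a(u,u) ≥ α||u||_{H^1}² means (1−α)∫(u')² ≥ (α−c)∫u², and for the modes u_n = sin(nπ(x−x₀)/L) (x₀ the left endpoint) one has ∫u_n²/∫(u_n')² = (L/(nπ))² → 0, so a(u_n,u_n)/||u_n||_{H^1}² → 1. Hence the optimal constant is α = 1.
Therefore α = 1.


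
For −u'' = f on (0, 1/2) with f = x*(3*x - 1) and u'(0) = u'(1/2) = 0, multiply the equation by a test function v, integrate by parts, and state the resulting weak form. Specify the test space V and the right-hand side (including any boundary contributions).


V = H^1(0, 1/2) (no boundary constraint on v; u is determined up to an additive constant); weak form: ∫_0^1/2 u'v' dx = ∫_0^1/2 (x*(3*x - 1)) v dx for all v ∈ V.

Multiply both sides by a test function v and integrate from 0 to 1/2:
  ∫_0^1/2 −u''(x) v(x) dx = ∫_0^1/2 f(x) v(x) dx.
Integrate the LHS by parts once:
  ∫_0^1/2 −u'' v dx = −[u'(x) v(x)]_0^1/2 + ∫_0^1/2 u'(x) v'(x) dx.
Thus ∫_0^1/2 u'(x) v'(x) dx = ∫_0^1/2 f(x) v(x) dx + [u'(x) v(x)]_0^1/2.
Choose V so that boundary terms are either known or forced to vanish.
u has homogeneous Neumann: u'(0) = u'(1/2) = 0. So [u' v]_0^1/2 = 0·v(1/2) − 0·v(0) = 0 for any v; take V = H^1(0, 1/2).
Weak formulation: find u (satisfying any essential BC) such that ∫_0^1/2 u'(x) v'(x) dx = ∫_0^1/2 f v dx for all v ∈ V (homogeneous Neumann, so boundary terms vanish).
Substituting f(x) = x*(3*x - 1), the right-hand side is ∫_0^1/2 (x*(3*x - 1)) v dx.
Compatibility check (pure Neumann): taking v ≡ 1 ∈ V gives 0 = ∫_0^1/2 f dx + (0) − (0), i.e. ∫_0^1/2 f dx must equal u'(0) − u'(1/2) = 0. Indeed ∫_0^1/2 (x*(3*x - 1)) dx = 0, so the data are compatible. The solution is then unique only up to an additive constant (fix it e.g. by requiring ∫_0^1/2 u dx = 0).


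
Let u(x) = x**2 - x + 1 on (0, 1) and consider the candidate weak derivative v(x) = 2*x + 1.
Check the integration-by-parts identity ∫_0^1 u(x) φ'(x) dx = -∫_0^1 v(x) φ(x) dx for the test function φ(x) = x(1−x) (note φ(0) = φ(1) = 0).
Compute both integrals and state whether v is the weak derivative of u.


LHS = 0, RHS = -1/3. No, v is not the weak derivative of u.

u(x) = x**2 - x + 1, classical derivative u'(x) = 2*x - 1.
φ(x) = x(1−x), so φ'(x) = 1 - 2*x.
Note φ(0) = φ(1) = 0, so the boundary term u·φ vanishes.
LHS = ∫_0^1 u(x) φ'(x) dx = ∫_0^1 (-2*x^3 + 3*x^2 - 3*x + 1) dx. Term by term:
  ∫_0^1 -2*x^3 dx = -1/2;  ∫_0^1 3*x^2 dx = 1;  ∫_0^1 -3*x dx = -3/2;
  ∫_0^1 1 dx = 1.
Sum: -1/2 + 1 − 3/2 + 1 = 0.
So LHS = 0.
∫_0^1 v(x) φ(x) dx = ∫_0^1 (-2*x^3 + x^2 + x) dx. Term by term:
  ∫_0^1 -2*x^3 dx = -1/2;  ∫_0^1 x^2 dx = 1/3;  ∫_0^1 x dx = 1/2.
Sum: -1/2 + 1/3 + 1/2 = 1/3.
So RHS = -∫_0^1 v(x) φ(x) dx = -1/3.
LHS − RHS = 1/3 ≠ 0, so the identity fails.
(For a valid weak derivative the identity must hold for EVERY test function, in particular this one. The failure shows v is NOT the weak derivative of u.)
Correct weak derivative would be u'(x) = 2*x - 1.


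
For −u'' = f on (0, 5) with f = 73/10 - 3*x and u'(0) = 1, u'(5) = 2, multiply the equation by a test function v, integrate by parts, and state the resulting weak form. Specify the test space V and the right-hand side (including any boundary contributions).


V = H^1(0, 5) (v unrestricted at boundary; u is determined up to an additive constant); weak form: ∫_0^5 u'v' dx = ∫_0^5 (73/10 - 3*x) v dx + 2·v(5) − v(0) for all v ∈ V.

Multiply both sides by a test function v and integrate from 0 to 5:
  ∫_0^5 −u''(x) v(x) dx = ∫_0^5 f(x) v(x) dx.
Integrate the LHS by parts once:
  ∫_0^5 −u'' v dx = −[u'(x) v(x)]_0^5 + ∫_0^5 u'(x) v'(x) dx.
Thus ∫_0^5 u'(x) v'(x) dx = ∫_0^5 f(x) v(x) dx + [u'(x) v(x)]_0^5.
Choose V so that boundary terms are either known or forced to vanish.
u has inhomogeneous Neumann u'(0) = 1, u'(5) = 2. [u' v]_0^5 = (2)·v(5) − (1)·v(0) = 2·v(5) − v(0). Take V = H^1(0, 5); boundary term becomes part of RHS.
Weak formulation: find u (satisfying any essential BC) such that ∫_0^5 u'(x) v'(x) dx = ∫_0^5 f v dx + 2·v(5) − v(0) for all v ∈ V (Neumann data are natural BCs: they enter the RHS as boundary terms).
Substituting f(x) = 73/10 - 3*x, the right-hand side is ∫_0^5 (73/10 - 3*x) v dx + 2·v(5) − v(0).
Compatibility check (pure Neumann): taking v ≡ 1 ∈ V gives 0 = ∫_0^5 f dx + (2) − (1), i.e. ∫_0^5 f dx must equal u'(0) − u'(5) = -1. Indeed ∫_0^5 (73/10 - 3*x) dx = -1, so the data are compatible. The solution is then unique only up to an additive constant (fix it e.g. by requiring ∫_0^5 u dx = 0).


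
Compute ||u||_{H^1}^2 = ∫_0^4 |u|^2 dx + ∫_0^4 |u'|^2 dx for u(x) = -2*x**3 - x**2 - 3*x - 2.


||u||_{H^1}^2 = 2723156/105

The H^1 norm (squared) on an interval (0, L) is
  ||u||_{H^1}^2 = ∫_0^L u(x)^2 dx + ∫_0^L u'(x)^2 dx.
Compute u'(x) = -6*x**2 - 2*x - 3.
Then u(x)^2 = 4*x**6 + 4*x**5 + 13*x**4 + 14*x**3 + 13*x**2 + 12*x + 4 and u'(x)^2 = 36*x**4 + 24*x**3 + 40*x**2 + 12*x + 9.
Integrate each monomial from 0 to 4 using ∫_0^4 c·x^n dx = c·4^(n+1)/(n+1):
  ∫_0^4 u(x)^2 dx = ∫_0^4 (4*x^6 + 4*x^5 + 13*x^4 + 14*x^3 + 13*x^2 + 12*x + 4) dx. Term by term:
    ∫_0^4 4*x^6 dx = 65536/7;  ∫_0^4 4*x^5 dx = 8192/3;  ∫_0^4 13*x^4 dx = 13312/5;
    ∫_0^4 14*x^3 dx = 896;  ∫_0^4 13*x^2 dx = 832/3;  ∫_0^4 12*x dx = 96;
    ∫_0^4 4 dx = 16.
  Sum: 65536/7 + 8192/3 + 13312/5 + 896 + 832/3 + 96 + 16 = 561424/35.
  ∫_0^4 u'(x)^2 dx = ∫_0^4 (36*x^4 + 24*x^3 + 40*x^2 + 12*x + 9) dx. Term by term:
    ∫_0^4 36*x^4 dx = 36864/5;  ∫_0^4 24*x^3 dx = 1536;  ∫_0^4 40*x^2 dx = 2560/3;
    ∫_0^4 12*x dx = 96;  ∫_0^4 9 dx = 36.
  Sum: 36864/5 + 1536 + 2560/3 + 96 + 36 = 148412/15.
Adding: ||u||_{H^1}^2 = 561424/35 + 148412/15 = 2723156/105.


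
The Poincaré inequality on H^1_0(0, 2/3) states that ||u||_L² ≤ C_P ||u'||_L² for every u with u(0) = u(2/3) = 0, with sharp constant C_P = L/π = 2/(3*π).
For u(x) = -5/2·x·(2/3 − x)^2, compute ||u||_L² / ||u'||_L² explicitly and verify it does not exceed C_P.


||u||_L² / ||u'||_L² = sqrt(14)/21 < C_P = 2/(3*π).

u(x) = -5/2·x·(2/3 − x)^2, so u'(x) = -15*x^2/2 + 20*x/3 - 10/9.
u(x) = -5/2·x·(2/3 − x)^2 vanishes at x = 0 and x = 2/3, so u ∈ H^1_0(0, 2/3). Differentiate via the product rule and integrate the resulting polynomials term by term.
  ∫_0^2/3 u² dx = ∫_0^2/3 (25*x^6/4 - 50*x^5/3 + 50*x^4/3 - 200*x^3/27 + 100*x^2/81) dx. Term by term:
    ∫_0^2/3 25*x^6/4 dx = 800/15309;  ∫_0^2/3 -50*x^5/3 dx = -1600/6561;  ∫_0^2/3 50*x^4/3 dx = 320/729;
    ∫_0^2/3 -200*x^3/27 dx = -800/2187;  ∫_0^2/3 100*x^2/81 dx = 800/6561.
  Sum: 800/15309 − 1600/6561 + 320/729 − 800/2187 + 800/6561 = 160/45927.
  ∫_0^2/3 (u')² dx = ∫_0^2/3 (225*x^4/4 - 100*x^3 + 550*x^2/9 - 400*x/27 + 100/81) dx. Term by term:
    ∫_0^2/3 225*x^4/4 dx = 40/27;  ∫_0^2/3 -100*x^3 dx = -400/81;  ∫_0^2/3 550*x^2/9 dx = 4400/729;
    ∫_0^2/3 -400*x/27 dx = -800/243;  ∫_0^2/3 100/81 dx = 200/243.
  Sum: 40/27 − 400/81 + 4400/729 − 800/243 + 200/243 = 80/729.
∫_0^2/3 u² dx = 160/45927, so ||u||_L² = 4*sqrt(70)/567.
∫_0^2/3 (u')² dx = 80/729, so ||u'||_L² = 4*sqrt(5)/27.
Ratio ||u||_L² / ||u'||_L² = sqrt(14)/21.
Sharp Poincaré constant on H^1_0(0, 2/3) is C_P = L/π = 2/(3*π), achieved by sin(3*π/2·x).
A polynomial bump cannot attain the sharp Poincaré constant (only the first sine eigenfunction does), so the ratio is strictly less than C_P, consistent with ||u||_L² ≤ C_P ||u'||_L².


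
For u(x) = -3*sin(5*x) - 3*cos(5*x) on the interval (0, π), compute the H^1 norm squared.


||u||_{H^1(0,π)}^2 = 234*π

u'(x) = 15*sin(5*x) - 15*cos(5*x).
Expand u² and (u')² and integrate term by term on (0, π), using: for integers n ≥ 1, ∫_0^π sin²(nx) dx = ∫_0^π cos²(nx) dx = π/2; for n ≠ n', ∫_0^π sin(nx)sin(n'x) dx = ∫_0^π cos(nx)cos(n'x) dx = 0; and by product-to-sum, ∫_0^π sin(nx)cos(n'x) dx = ½∫_0^π [sin((n+n')x) + sin((n−n')x)] dx, which is 0 when n+n' is even and 2n/(n²−n'²) when n+n' is odd (it need not vanish on (0, π)).
  u² squared terms: (-3)²·∫cos(5x)² dx = 9·π/2 = 9*π/2;  (-3)²·∫sin(5x)² dx = 9·π/2 = 9*π/2.
  u² cross terms: 2·(-3)·(-3)·∫cos(5x)·sin(5x) dx = 18·(0) = 0.
  So ∫_0^π u² dx = 9*π/2 + 9*π/2 + 0 = 9*π.
  (u')² squared terms: (-15)²·∫cos(5x)² dx = 225·π/2 = 225*π/2;  (15)²·∫sin(5x)² dx = 225·π/2 = 225*π/2.
  (u')² cross terms: 2·(-15)·(15)·∫cos(5x)·sin(5x) dx = -450·(0) = 0.
  So ∫_0^π (u')² dx = 225*π/2 + 225*π/2 + 0 = 225*π.
||u||_{H^1}^2 = (9*π) + (225*π) = 234*π.


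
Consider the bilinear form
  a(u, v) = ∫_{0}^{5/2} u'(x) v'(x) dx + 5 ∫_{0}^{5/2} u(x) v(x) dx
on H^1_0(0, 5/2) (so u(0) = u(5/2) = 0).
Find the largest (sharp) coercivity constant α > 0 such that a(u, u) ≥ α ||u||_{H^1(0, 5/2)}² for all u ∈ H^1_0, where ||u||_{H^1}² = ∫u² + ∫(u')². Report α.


α = 1

Coercivity of a(·,·) on H^1_0(0, 5/2) means a(u, u) ≥ α ||u||_{H^1}² for every u ∈ H^1_0.
The interval has length L = 5/2, and Poincaré/coercivity depend only on L. Here a(u, u) = ∫(u')² + (5)·∫u².
Here c = 5 ≥ 1, so a(u,u) = ∫(u')² + c∫u² ≥ ∫(u')² + ∫u² = ||u||_{H^1}², i.e. α = 1 works. No larger α is possible: a(u,u) ≥ α||u||_{H^1}² means (1−α)∫(u')² ≥ (α−c)∫u², and for the modes u_n = sin(nπ(x−x₀)/L) (x₀ the left endpoint) one has ∫u_n²/∫(u_n')² = (L/(nπ))² → 0, so a(u_n,u_n)/||u_n||_{H^1}² → 1. Hence the optimal constant is α = 1.
Therefore α = 1.


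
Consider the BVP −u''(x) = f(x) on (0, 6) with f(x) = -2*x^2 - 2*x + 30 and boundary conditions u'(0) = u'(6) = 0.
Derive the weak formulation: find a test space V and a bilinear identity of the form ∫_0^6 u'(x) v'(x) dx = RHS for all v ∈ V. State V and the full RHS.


V = H^1(0, 6) (no boundary constraint on v; u is determined up to an additive constant); weak form: ∫_0^6 u'v' dx = ∫_0^6 (-2*x^2 - 2*x + 30) v dx for all v ∈ V.

Multiply both sides by a test function v and integrate from 0 to 6:
  ∫_0^6 −u''(x) v(x) dx = ∫_0^6 f(x) v(x) dx.
Integrate the LHS by parts once:
  ∫_0^6 −u'' v dx = −[u'(x) v(x)]_0^6 + ∫_0^6 u'(x) v'(x) dx.
Thus ∫_0^6 u'(x) v'(x) dx = ∫_0^6 f(x) v(x) dx + [u'(x) v(x)]_0^6.
Choose V so that boundary terms are either known or forced to vanish.
u has homogeneous Neumann: u'(0) = u'(6) = 0. So [u' v]_0^6 = 0·v(6) − 0·v(0) = 0 for any v; take V = H^1(0, 6).
Weak formulation: find u (satisfying any essential BC) such that ∫_0^6 u'(x) v'(x) dx = ∫_0^6 f v dx for all v ∈ V (homogeneous Neumann, so boundary terms vanish).
Substituting f(x) = -2*x^2 - 2*x + 30, the right-hand side is ∫_0^6 (-2*x^2 - 2*x + 30) v dx.
Compatibility check (pure Neumann): taking v ≡ 1 ∈ V gives 0 = ∫_0^6 f dx + (0) − (0), i.e. ∫_0^6 f dx must equal u'(0) − u'(6) = 0. Indeed ∫_0^6 (-2*x^2 - 2*x + 30) dx = 0, so the data are compatible. The solution is then unique only up to an additive constant (fix it e.g. by requiring ∫_0^6 u dx = 0).


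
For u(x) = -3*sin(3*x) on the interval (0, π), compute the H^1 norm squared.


||u||_{H^1(0,π)}^2 = 45*π

u'(x) = -9*cos(3*x).
Expand u² and (u')² and integrate term by term on (0, π), using: for integers n ≥ 1, ∫_0^π sin²(nx) dx = ∫_0^π cos²(nx) dx = π/2; for n ≠ n', ∫_0^π sin(nx)sin(n'x) dx = ∫_0^π cos(nx)cos(n'x) dx = 0; and by product-to-sum, ∫_0^π sin(nx)cos(n'x) dx = ½∫_0^π [sin((n+n')x) + sin((n−n')x)] dx, which is 0 when n+n' is even and 2n/(n²−n'²) when n+n' is odd (it need not vanish on (0, π)).
  u² squared terms: (-3)²·∫sin(3x)² dx = 9·π/2 = 9*π/2.
  So ∫_0^π u² dx = 9*π/2.
  (u')² squared terms: (-9)²·∫cos(3x)² dx = 81·π/2 = 81*π/2.
  So ∫_0^π (u')² dx = 81*π/2.
||u||_{H^1}^2 = (9*π/2) + (81*π/2) = 45*π.


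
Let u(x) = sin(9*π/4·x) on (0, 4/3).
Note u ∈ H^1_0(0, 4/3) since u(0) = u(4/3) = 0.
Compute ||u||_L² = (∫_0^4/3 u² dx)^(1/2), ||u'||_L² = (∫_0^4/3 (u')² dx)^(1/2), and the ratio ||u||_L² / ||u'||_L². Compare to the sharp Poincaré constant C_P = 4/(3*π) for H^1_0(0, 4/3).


||u||_L² / ||u'||_L² = 4/(9*π) < C_P = 4/(3*π).

u(x) = sin(9*π/4·x), so u'(x) = 9*π*cos(9*π*x/4)/4.
Writing u(x) = A·sin(kπx/L) with A = 1 and k = 3, use ∫_0^L sin²(kπx/L) dx = L/2 and ∫_0^L cos²(kπx/L) dx = L/2.
u² = 1·sin²(9*π/4·x) and (u')² = 81*π^2/16·cos²(9*π/4·x), and each of sin², cos² integrates to L/2 = 2/3 over (0, 4/3).
∫_0^4/3 u² dx = 2/3, so ||u||_L² = sqrt(6)/3.
∫_0^4/3 (u')² dx = 27*π^2/8, so ||u'||_L² = 3*sqrt(6)*π/4.
Ratio ||u||_L² / ||u'||_L² = 4/(9*π).
Sharp Poincaré constant on H^1_0(0, 4/3) is C_P = L/π = 4/(3*π), achieved by sin(3*π/4·x).
This is the k = 3 harmonic; the ratio L/(kπ) is strictly less than C_P = L/π, consistent with the sharp inequality ||u||_L² ≤ C_P ||u'||_L².


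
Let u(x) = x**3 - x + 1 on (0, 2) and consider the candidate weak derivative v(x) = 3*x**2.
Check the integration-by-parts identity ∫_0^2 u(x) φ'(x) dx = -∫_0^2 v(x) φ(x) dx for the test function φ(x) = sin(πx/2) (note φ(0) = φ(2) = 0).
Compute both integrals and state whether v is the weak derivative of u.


LHS = -20/π + 96/π^3, RHS = -24/π + 96/π^3. No, v is not the weak derivative of u.

u(x) = x**3 - x + 1, classical derivative u'(x) = 3*x**2 - 1.
φ(x) = sin(πx/2), so φ'(x) = π*cos(π*x/2)/2.
Note φ(0) = φ(2) = 0, so the boundary term u·φ vanishes.
LHS = ∫_0^2 u(x) φ'(x) dx = ∫_0^2 (π*x^3*cos(π*x/2)/2 - π*x*cos(π*x/2)/2 + π*cos(π*x/2)/2) dx. Term by term:
  ∫_0^2 π*cos(π*x/2)/2 dx = 0;  ∫_0^2 π*x^3*cos(π*x/2)/2 dx = -24/π + 96/π^3;  ∫_0^2 -π*x*cos(π*x/2)/2 dx = 4/π.
Sum: 0 + -24/π + 96/π^3 + 4/π = -20/π + 96/π^3.
So LHS = -20/π + 96/π^3.
∫_0^2 v(x) φ(x) dx = ∫_0^2 (3*x^2*sin(π*x/2)) dx. Term by term:
  ∫_0^2 3*x^2*sin(π*x/2) dx = -96/π^3 + 24/π.
So RHS = -∫_0^2 v(x) φ(x) dx = -24/π + 96/π^3.
LHS − RHS = 4/π ≠ 0, so the identity fails.
(For a valid weak derivative the identity must hold for EVERY test function, in particular this one. The failure shows v is NOT the weak derivative of u.)
Correct weak derivative would be u'(x) = 3*x**2 - 1.


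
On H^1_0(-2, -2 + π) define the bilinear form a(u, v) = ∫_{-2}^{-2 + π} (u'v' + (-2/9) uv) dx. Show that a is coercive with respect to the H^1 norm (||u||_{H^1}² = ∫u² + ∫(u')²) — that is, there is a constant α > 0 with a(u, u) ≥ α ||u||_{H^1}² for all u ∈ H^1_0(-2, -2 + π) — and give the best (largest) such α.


α = 7/18

Coercivity of a(·,·) on H^1_0(-2, -2 + π) means a(u, u) ≥ α ||u||_{H^1}² for every u ∈ H^1_0.
The interval has length L = π, and Poincaré/coercivity depend only on L. Here a(u, u) = ∫(u')² + (-2/9)·∫u².
Here c = -2/9 < 0 with |c| < (π/L)² = 1, so coercivity still holds. The condition a(u,u) ≥ α||u||_{H^1}² reads (1−α)∫(u')² ≥ (α−c)∫u². Any admissible α is ≤ 1 (rapidly oscillating u have ∫u²/∫(u')² → 0), and α = 1 would force 0 ≥ (1−c)∫u², impossible since c < 1; so 1−α > 0. By the sharp Poincaré inequality on H^1_0 of an interval of length L, ∫(u')² ≥ (π/L)²∫u² with equality for the first sine mode sin(π(x−x₀)/L) (x₀ the left endpoint), so the inequality holds for all u iff (1−α)(π/L)² ≥ α − c, i.e. α ≤ ((π/L)² + c)/((π/L)² + 1) = (1 + c(L/π)²)/(1 + (L/π)²). (Direct route, valid since c ≤ 0: Poincaré gives c∫u² ≥ c(L/π)²∫(u')², so a(u,u) ≥ (1 + c(L/π)²)∫(u')², while ||u||_{H^1}² ≤ (1 + (L/π)²)∫(u')²; dividing yields the same α.) With (π/L)² = 1 and c = -2/9, the largest admissible constant is α = ((π/L)² + c)/((π/L)² + 1).
Simplifying, α = 7/18.


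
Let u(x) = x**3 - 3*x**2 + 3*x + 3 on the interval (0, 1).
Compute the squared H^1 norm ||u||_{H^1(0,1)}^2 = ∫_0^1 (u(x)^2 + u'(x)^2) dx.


||u||_{H^1}^2 = 558/35

The H^1 norm (squared) on an interval (0, L) is
  ||u||_{H^1}^2 = ∫_0^L u(x)^2 dx + ∫_0^L u'(x)^2 dx.
Compute u'(x) = 3*x**2 - 6*x + 3.
Then u(x)^2 = x**6 - 6*x**5 + 15*x**4 - 12*x**3 - 9*x**2 + 18*x + 9 and u'(x)^2 = 9*x**4 - 36*x**3 + 54*x**2 - 36*x + 9.
Integrate each monomial from 0 to 1 using ∫_0^1 c·x^n dx = c·1^(n+1)/(n+1):
  ∫_0^1 u(x)^2 dx = ∫_0^1 (x^6 - 6*x^5 + 15*x^4 - 12*x^3 - 9*x^2 + 18*x + 9) dx. Term by term:
    ∫_0^1 x^6 dx = 1/7;  ∫_0^1 -6*x^5 dx = -1;  ∫_0^1 15*x^4 dx = 3;
    ∫_0^1 -12*x^3 dx = -3;  ∫_0^1 -9*x^2 dx = -3;  ∫_0^1 18*x dx = 9;
    ∫_0^1 9 dx = 9.
  Sum: 1/7 − 1 + 3 − 3 − 3 + 9 + 9 = 99/7.
  ∫_0^1 u'(x)^2 dx = ∫_0^1 (9*x^4 - 36*x^3 + 54*x^2 - 36*x + 9) dx. Term by term:
    ∫_0^1 9*x^4 dx = 9/5;  ∫_0^1 -36*x^3 dx = -9;  ∫_0^1 54*x^2 dx = 18;
    ∫_0^1 -36*x dx = -18;  ∫_0^1 9 dx = 9.
  Sum: 9/5 − 9 + 18 − 18 + 9 = 9/5.
Adding: ||u||_{H^1}^2 = 99/7 + 9/5 = 558/35.


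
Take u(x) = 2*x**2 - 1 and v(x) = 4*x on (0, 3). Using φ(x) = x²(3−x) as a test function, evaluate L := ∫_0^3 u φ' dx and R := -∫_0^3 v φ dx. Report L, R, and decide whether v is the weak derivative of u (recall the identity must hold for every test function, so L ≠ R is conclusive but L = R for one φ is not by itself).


LHS = -243/5, RHS = -243/5. Yes, v = u' weakly.

u(x) = 2*x**2 - 1, classical derivative u'(x) = 4*x.
φ(x) = x²(3−x), so φ'(x) = 3*x*(2 - x).
Note φ(0) = φ(3) = 0, so the boundary term u·φ vanishes.
LHS = ∫_0^3 u(x) φ'(x) dx = ∫_0^3 (-6*x^4 + 12*x^3 + 3*x^2 - 6*x) dx. Term by term:
  ∫_0^3 -6*x^4 dx = -1458/5;  ∫_0^3 12*x^3 dx = 243;  ∫_0^3 3*x^2 dx = 27;
  ∫_0^3 -6*x dx = -27.
Sum: -1458/5 + 243 + 27 − 27 = -243/5.
So LHS = -243/5.
∫_0^3 v(x) φ(x) dx = ∫_0^3 (-4*x^4 + 12*x^3) dx. Term by term:
  ∫_0^3 -4*x^4 dx = -972/5;  ∫_0^3 12*x^3 dx = 243.
Sum: -972/5 + 243 = 243/5.
So RHS = -∫_0^3 v(x) φ(x) dx = -243/5.
LHS = RHS, so the identity holds for this test φ.
Moreover u is smooth here and v(x) = u'(x) = 4*x pointwise, so the identity holds for every test function. Hence v is the weak derivative of u.


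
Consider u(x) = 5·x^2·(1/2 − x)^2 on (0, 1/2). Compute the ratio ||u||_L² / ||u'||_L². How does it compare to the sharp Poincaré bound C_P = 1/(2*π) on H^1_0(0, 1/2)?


||u||_L² / ||u'||_L² = sqrt(3)/12 < C_P = 1/(2*π).

u(x) = 5·x^2·(1/2 − x)^2, so u'(x) = 5*x*(2*x - 1)*(4*x - 1)/2.
u(x) = 5·x^2·(1/2 − x)^2 vanishes at x = 0 and x = 1/2, so u ∈ H^1_0(0, 1/2). Differentiate via the product rule and integrate the resulting polynomials term by term.
  ∫_0^1/2 u² dx = ∫_0^1/2 (25*x^8 - 50*x^7 + 75*x^6/2 - 25*x^5/2 + 25*x^4/16) dx. Term by term:
    ∫_0^1/2 25*x^8 dx = 25/4608;  ∫_0^1/2 -50*x^7 dx = -25/1024;  ∫_0^1/2 75*x^6/2 dx = 75/1792;
    ∫_0^1/2 -25*x^5/2 dx = -25/768;  ∫_0^1/2 25*x^4/16 dx = 5/512.
  Sum: 25/4608 − 25/1024 + 75/1792 − 25/768 + 5/512 = 5/64512.
  ∫_0^1/2 (u')² dx = ∫_0^1/2 (400*x^6 - 600*x^5 + 325*x^4 - 75*x^3 + 25*x^2/4) dx. Term by term:
    ∫_0^1/2 400*x^6 dx = 25/56;  ∫_0^1/2 -600*x^5 dx = -25/16;  ∫_0^1/2 325*x^4 dx = 65/32;
    ∫_0^1/2 -75*x^3 dx = -75/64;  ∫_0^1/2 25*x^2/4 dx = 25/96.
  Sum: 25/56 − 25/16 + 65/32 − 75/64 + 25/96 = 5/1344.
∫_0^1/2 u² dx = 5/64512, so ||u||_L² = sqrt(35)/672.
∫_0^1/2 (u')² dx = 5/1344, so ||u'||_L² = sqrt(105)/168.
Ratio ||u||_L² / ||u'||_L² = sqrt(3)/12.
Sharp Poincaré constant on H^1_0(0, 1/2) is C_P = L/π = 1/(2*π), achieved by sin(2*π·x).
A polynomial bump cannot attain the sharp Poincaré constant (only the first sine eigenfunction does), so the ratio is strictly less than C_P, consistent with ||u||_L² ≤ C_P ||u'||_L².


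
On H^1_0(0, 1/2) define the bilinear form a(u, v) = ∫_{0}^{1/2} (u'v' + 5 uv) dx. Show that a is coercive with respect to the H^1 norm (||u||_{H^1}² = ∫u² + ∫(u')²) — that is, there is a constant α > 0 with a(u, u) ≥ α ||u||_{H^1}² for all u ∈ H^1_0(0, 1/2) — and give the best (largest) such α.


α = 1

Coercivity of a(·,·) on H^1_0(0, 1/2) means a(u, u) ≥ α ||u||_{H^1}² for every u ∈ H^1_0.
The interval has length L = 1/2, and Poincaré/coercivity depend only on L. Here a(u, u) = ∫(u')² + (5)·∫u².
Here c = 5 ≥ 1, so a(u,u) = ∫(u')² + c∫u² ≥ ∫(u')² + ∫u² = ||u||_{H^1}², i.e. α = 1 works. No larger α is possible: a(u,u) ≥ α||u||_{H^1}² means (1−α)∫(u')² ≥ (α−c)∫u², and for the modes u_n = sin(nπ(x−x₀)/L) (x₀ the left endpoint) one has ∫u_n²/∫(u_n')² = (L/(nπ))² → 0, so a(u_n,u_n)/||u_n||_{H^1}² → 1. Hence the optimal constant is α = 1.
Therefore α = 1.


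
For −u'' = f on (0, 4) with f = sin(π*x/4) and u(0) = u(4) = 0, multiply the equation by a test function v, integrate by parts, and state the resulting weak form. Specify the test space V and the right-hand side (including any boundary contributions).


V = H^1_0(0, 4) (so v(0) = v(4) = 0); weak form: ∫_0^4 u'v' dx = ∫_0^4 (sin(π*x/4)) v dx for all v ∈ V.

Multiply both sides by a test function v and integrate from 0 to 4:
  ∫_0^4 −u''(x) v(x) dx = ∫_0^4 f(x) v(x) dx.
Integrate the LHS by parts once:
  ∫_0^4 −u'' v dx = −[u'(x) v(x)]_0^4 + ∫_0^4 u'(x) v'(x) dx.
Thus ∫_0^4 u'(x) v'(x) dx = ∫_0^4 f(x) v(x) dx + [u'(x) v(x)]_0^4.
Choose V so that boundary terms are either known or forced to vanish.
u is Dirichlet: u(0) = u(4) = 0. Let V = H^1_0(0, 4); then v(0) = v(4) = 0, and [u' v]_0^4 = 0.
Weak formulation: find u (satisfying any essential BC) such that ∫_0^4 u'(x) v'(x) dx = ∫_0^4 f v dx for all v ∈ V.
Substituting f(x) = sin(π*x/4), the right-hand side is ∫_0^4 (sin(π*x/4)) v dx.


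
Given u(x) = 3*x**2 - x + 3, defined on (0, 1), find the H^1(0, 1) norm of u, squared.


||u||_{H^1}^2 = 589/30

The H^1 norm (squared) on an interval (0, L) is
  ||u||_{H^1}^2 = ∫_0^L u(x)^2 dx + ∫_0^L u'(x)^2 dx.
Compute u'(x) = 6*x - 1.
Then u(x)^2 = 9*x**4 - 6*x**3 + 19*x**2 - 6*x + 9 and u'(x)^2 = 36*x**2 - 12*x + 1.
Integrate each monomial from 0 to 1 using ∫_0^1 c·x^n dx = c·1^(n+1)/(n+1):
  ∫_0^1 u(x)^2 dx = ∫_0^1 (9*x^4 - 6*x^3 + 19*x^2 - 6*x + 9) dx. Term by term:
    ∫_0^1 9*x^4 dx = 9/5;  ∫_0^1 -6*x^3 dx = -3/2;  ∫_0^1 19*x^2 dx = 19/3;
    ∫_0^1 -6*x dx = -3;  ∫_0^1 9 dx = 9.
  Sum: 9/5 − 3/2 + 19/3 − 3 + 9 = 379/30.
  ∫_0^1 u'(x)^2 dx = ∫_0^1 (36*x^2 - 12*x + 1) dx. Term by term:
    ∫_0^1 36*x^2 dx = 12;  ∫_0^1 -12*x dx = -6;  ∫_0^1 1 dx = 1.
  Sum: 12 − 6 + 1 = 7.
Adding: ||u||_{H^1}^2 = 379/30 + 7 = 589/30.


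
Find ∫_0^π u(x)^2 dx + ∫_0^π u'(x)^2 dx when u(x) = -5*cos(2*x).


||u||_{H^1(0,π)}^2 = 125*π/2

u'(x) = 10*sin(2*x).
Expand u² and (u')² and integrate term by term on (0, π), using: for integers n ≥ 1, ∫_0^π sin²(nx) dx = ∫_0^π cos²(nx) dx = π/2; for n ≠ n', ∫_0^π sin(nx)sin(n'x) dx = ∫_0^π cos(nx)cos(n'x) dx = 0; and by product-to-sum, ∫_0^π sin(nx)cos(n'x) dx = ½∫_0^π [sin((n+n')x) + sin((n−n')x)] dx, which is 0 when n+n' is even and 2n/(n²−n'²) when n+n' is odd (it need not vanish on (0, π)).
  u² squared terms: (-5)²·∫cos(2x)² dx = 25·π/2 = 25*π/2.
  So ∫_0^π u² dx = 25*π/2.
  (u')² squared terms: (10)²·∫sin(2x)² dx = 100·π/2 = 50*π.
  So ∫_0^π (u')² dx = 50*π.
||u||_{H^1}^2 = (25*π/2) + (50*π) = 125*π/2.


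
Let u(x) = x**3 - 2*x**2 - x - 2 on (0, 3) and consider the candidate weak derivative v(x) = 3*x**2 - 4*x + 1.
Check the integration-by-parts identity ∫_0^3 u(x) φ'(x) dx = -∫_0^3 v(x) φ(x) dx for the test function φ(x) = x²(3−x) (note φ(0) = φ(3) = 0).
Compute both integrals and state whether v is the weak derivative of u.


LHS = -351/20, RHS = -621/20. No, v is not the weak derivative of u.

u(x) = x**3 - 2*x**2 - x - 2, classical derivative u'(x) = 3*x**2 - 4*x - 1.
φ(x) = x²(3−x), so φ'(x) = 3*x*(2 - x).
Note φ(0) = φ(3) = 0, so the boundary term u·φ vanishes.
LHS = ∫_0^3 u(x) φ'(x) dx = ∫_0^3 (-3*x^5 + 12*x^4 - 9*x^3 - 12*x) dx. Term by term:
  ∫_0^3 -3*x^5 dx = -729/2;  ∫_0^3 12*x^4 dx = 2916/5;  ∫_0^3 -9*x^3 dx = -729/4;
  ∫_0^3 -12*x dx = -54.
Sum: -729/2 + 2916/5 − 729/4 − 54 = -351/20.
So LHS = -351/20.
∫_0^3 v(x) φ(x) dx = ∫_0^3 (-3*x^5 + 13*x^4 - 13*x^3 + 3*x^2) dx. Term by term:
  ∫_0^3 -3*x^5 dx = -729/2;  ∫_0^3 13*x^4 dx = 3159/5;  ∫_0^3 -13*x^3 dx = -1053/4;
  ∫_0^3 3*x^2 dx = 27.
Sum: -729/2 + 3159/5 − 1053/4 + 27 = 621/20.
So RHS = -∫_0^3 v(x) φ(x) dx = -621/20.
LHS − RHS = 27/2 ≠ 0, so the identity fails.
(For a valid weak derivative the identity must hold for EVERY test function, in particular this one. The failure shows v is NOT the weak derivative of u.)
Correct weak derivative would be u'(x) = 3*x**2 - 4*x - 1.


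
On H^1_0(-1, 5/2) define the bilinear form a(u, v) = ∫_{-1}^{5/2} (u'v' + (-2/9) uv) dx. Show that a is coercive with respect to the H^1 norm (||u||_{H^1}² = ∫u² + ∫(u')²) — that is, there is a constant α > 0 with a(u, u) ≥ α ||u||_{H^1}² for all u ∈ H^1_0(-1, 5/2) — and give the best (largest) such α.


α = 2*(-49 + 18*π^2)/(9*(4*π^2 + 49))

Coercivity of a(·,·) on H^1_0(-1, 5/2) means a(u, u) ≥ α ||u||_{H^1}² for every u ∈ H^1_0.
The interval has length L = 7/2, and Poincaré/coercivity depend only on L. Here a(u, u) = ∫(u')² + (-2/9)·∫u².
Here c = -2/9 < 0 with |c| < (π/L)² = 4*π^2/49, so coercivity still holds. The condition a(u,u) ≥ α||u||_{H^1}² reads (1−α)∫(u')² ≥ (α−c)∫u². Any admissible α is ≤ 1 (rapidly oscillating u have ∫u²/∫(u')² → 0), and α = 1 would force 0 ≥ (1−c)∫u², impossible since c < 1; so 1−α > 0. By the sharp Poincaré inequality on H^1_0 of an interval of length L, ∫(u')² ≥ (π/L)²∫u² with equality for the first sine mode sin(π(x−x₀)/L) (x₀ the left endpoint), so the inequality holds for all u iff (1−α)(π/L)² ≥ α − c, i.e. α ≤ ((π/L)² + c)/((π/L)² + 1) = (1 + c(L/π)²)/(1 + (L/π)²). (Direct route, valid since c ≤ 0: Poincaré gives c∫u² ≥ c(L/π)²∫(u')², so a(u,u) ≥ (1 + c(L/π)²)∫(u')², while ||u||_{H^1}² ≤ (1 + (L/π)²)∫(u')²; dividing yields the same α.) With (π/L)² = 4*π^2/49 and c = -2/9, the largest admissible constant is α = ((π/L)² + c)/((π/L)² + 1).
Simplifying, α = 2*(-49 + 18*π^2)/(9*(4*π^2 + 49)).


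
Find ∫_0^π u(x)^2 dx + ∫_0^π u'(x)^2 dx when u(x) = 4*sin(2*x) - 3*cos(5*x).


||u||_{H^1(0,π)}^2 = 832/7 + 157*π

u'(x) = 15*sin(5*x) + 8*cos(2*x).
Expand u² and (u')² and integrate term by term on (0, π), using: for integers n ≥ 1, ∫_0^π sin²(nx) dx = ∫_0^π cos²(nx) dx = π/2; for n ≠ n', ∫_0^π sin(nx)sin(n'x) dx = ∫_0^π cos(nx)cos(n'x) dx = 0; and by product-to-sum, ∫_0^π sin(nx)cos(n'x) dx = ½∫_0^π [sin((n+n')x) + sin((n−n')x)] dx, which is 0 when n+n' is even and 2n/(n²−n'²) when n+n' is odd (it need not vanish on (0, π)).
  u² squared terms: (-3)²·∫cos(5x)² dx = 9·π/2 = 9*π/2;  (4)²·∫sin(2x)² dx = 16·π/2 = 8*π.
  u² cross terms: 2·(-3)·(4)·∫cos(5x)·sin(2x) dx = -24·(-4/21) = 32/7.
  So ∫_0^π u² dx = 9*π/2 + 8*π + 32/7 = 32/7 + 25*π/2.
  (u')² squared terms: (8)²·∫cos(2x)² dx = 64·π/2 = 32*π;  (15)²·∫sin(5x)² dx = 225·π/2 = 225*π/2.
  (u')² cross terms: 2·(8)·(15)·∫cos(2x)·sin(5x) dx = 240·(10/21) = 800/7.
  So ∫_0^π (u')² dx = 32*π + 225*π/2 + 800/7 = 800/7 + 289*π/2.
||u||_{H^1}^2 = (32/7 + 25*π/2) + (800/7 + 289*π/2) = 832/7 + 157*π.


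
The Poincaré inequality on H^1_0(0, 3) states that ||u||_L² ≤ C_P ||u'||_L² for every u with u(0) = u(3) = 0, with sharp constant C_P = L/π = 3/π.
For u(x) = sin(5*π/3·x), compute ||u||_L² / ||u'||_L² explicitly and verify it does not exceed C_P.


||u||_L² / ||u'||_L² = 3/(5*π) < C_P = 3/π.

u(x) = sin(5*π/3·x), so u'(x) = 5*π*cos(5*π*x/3)/3.
Writing u(x) = A·sin(kπx/L) with A = 1 and k = 5, use ∫_0^L sin²(kπx/L) dx = L/2 and ∫_0^L cos²(kπx/L) dx = L/2.
u² = 1·sin²(5*π/3·x) and (u')² = 25*π^2/9·cos²(5*π/3·x), and each of sin², cos² integrates to L/2 = 3/2 over (0, 3).
∫_0^3 u² dx = 3/2, so ||u||_L² = sqrt(6)/2.
∫_0^3 (u')² dx = 25*π^2/6, so ||u'||_L² = 5*sqrt(6)*π/6.
Ratio ||u||_L² / ||u'||_L² = 3/(5*π).
Sharp Poincaré constant on H^1_0(0, 3) is C_P = L/π = 3/π, achieved by sin(π/3·x).
This is the k = 5 harmonic; the ratio L/(kπ) is strictly less than C_P = L/π, consistent with the sharp inequality ||u||_L² ≤ C_P ||u'||_L².


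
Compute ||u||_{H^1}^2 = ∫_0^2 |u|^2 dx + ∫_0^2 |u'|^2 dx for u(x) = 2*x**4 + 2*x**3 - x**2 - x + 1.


||u||_{H^1}^2 = 155768/63

The H^1 norm (squared) on an interval (0, L) is
  ||u||_{H^1}^2 = ∫_0^L u(x)^2 dx + ∫_0^L u'(x)^2 dx.
Compute u'(x) = 8*x**3 + 6*x**2 - 2*x - 1.
Then u(x)^2 = 4*x**8 + 8*x**7 - 8*x**5 + x**4 + 6*x**3 - x**2 - 2*x + 1 and u'(x)^2 = 64*x**6 + 96*x**5 + 4*x**4 - 40*x**3 - 8*x**2 + 4*x + 1.
Integrate each monomial from 0 to 2 using ∫_0^2 c·x^n dx = c·2^(n+1)/(n+1):
  ∫_0^2 u(x)^2 dx = ∫_0^2 (4*x^8 + 8*x^7 - 8*x^5 + x^4 + 6*x^3 - x^2 - 2*x + 1) dx. Term by term:
    ∫_0^2 4*x^8 dx = 2048/9;  ∫_0^2 8*x^7 dx = 256;  ∫_0^2 -8*x^5 dx = -256/3;
    ∫_0^2 x^4 dx = 32/5;  ∫_0^2 6*x^3 dx = 24;  ∫_0^2 -x^2 dx = -8/3;
    ∫_0^2 -2*x dx = -4;  ∫_0^2 1 dx = 2.
  Sum: 2048/9 + 256 − 256/3 + 32/5 + 24 − 8/3 − 4 + 2 = 19078/45.
  ∫_0^2 u'(x)^2 dx = ∫_0^2 (64*x^6 + 96*x^5 + 4*x^4 - 40*x^3 - 8*x^2 + 4*x + 1) dx. Term by term:
    ∫_0^2 64*x^6 dx = 8192/7;  ∫_0^2 96*x^5 dx = 1024;  ∫_0^2 4*x^4 dx = 128/5;
    ∫_0^2 -40*x^3 dx = -160;  ∫_0^2 -8*x^2 dx = -64/3;  ∫_0^2 4*x dx = 8;
    ∫_0^2 1 dx = 2.
  Sum: 8192/7 + 1024 + 128/5 − 160 − 64/3 + 8 + 2 = 215098/105.
Adding: ||u||_{H^1}^2 = 19078/45 + 215098/105 = 155768/63.


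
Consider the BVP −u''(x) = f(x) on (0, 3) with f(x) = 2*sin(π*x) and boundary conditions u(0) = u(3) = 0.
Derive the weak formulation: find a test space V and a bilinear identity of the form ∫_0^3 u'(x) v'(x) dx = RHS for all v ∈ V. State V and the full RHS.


V = H^1_0(0, 3) (so v(0) = v(3) = 0); weak form: ∫_0^3 u'v' dx = ∫_0^3 (2*sin(π*x)) v dx for all v ∈ V.

Multiply both sides by a test function v and integrate from 0 to 3:
  ∫_0^3 −u''(x) v(x) dx = ∫_0^3 f(x) v(x) dx.
Integrate the LHS by parts once:
  ∫_0^3 −u'' v dx = −[u'(x) v(x)]_0^3 + ∫_0^3 u'(x) v'(x) dx.
Thus ∫_0^3 u'(x) v'(x) dx = ∫_0^3 f(x) v(x) dx + [u'(x) v(x)]_0^3.
Choose V so that boundary terms are either known or forced to vanish.
u is Dirichlet: u(0) = u(3) = 0. Let V = H^1_0(0, 3); then v(0) = v(3) = 0, and [u' v]_0^3 = 0.
Weak formulation: find u (satisfying any essential BC) such that ∫_0^3 u'(x) v'(x) dx = ∫_0^3 f v dx for all v ∈ V.
Substituting f(x) = 2*sin(π*x), the right-hand side is ∫_0^3 (2*sin(π*x)) v dx.


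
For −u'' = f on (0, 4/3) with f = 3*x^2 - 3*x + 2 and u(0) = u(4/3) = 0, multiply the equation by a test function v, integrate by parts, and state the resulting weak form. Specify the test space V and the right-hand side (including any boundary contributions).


V = H^1_0(0, 4/3) (so v(0) = v(4/3) = 0); weak form: ∫_0^4/3 u'v' dx = ∫_0^4/3 (3*x^2 - 3*x + 2) v dx for all v ∈ V.

Multiply both sides by a test function v and integrate from 0 to 4/3:
  ∫_0^4/3 −u''(x) v(x) dx = ∫_0^4/3 f(x) v(x) dx.
Integrate the LHS by parts once:
  ∫_0^4/3 −u'' v dx = −[u'(x) v(x)]_0^4/3 + ∫_0^4/3 u'(x) v'(x) dx.
Thus ∫_0^4/3 u'(x) v'(x) dx = ∫_0^4/3 f(x) v(x) dx + [u'(x) v(x)]_0^4/3.
Choose V so that boundary terms are either known or forced to vanish.
u is Dirichlet: u(0) = u(4/3) = 0. Let V = H^1_0(0, 4/3); then v(0) = v(4/3) = 0, and [u' v]_0^4/3 = 0.
Weak formulation: find u (satisfying any essential BC) such that ∫_0^4/3 u'(x) v'(x) dx = ∫_0^4/3 f v dx for all v ∈ V.
Substituting f(x) = 3*x^2 - 3*x + 2, the right-hand side is ∫_0^4/3 (3*x^2 - 3*x + 2) v dx.


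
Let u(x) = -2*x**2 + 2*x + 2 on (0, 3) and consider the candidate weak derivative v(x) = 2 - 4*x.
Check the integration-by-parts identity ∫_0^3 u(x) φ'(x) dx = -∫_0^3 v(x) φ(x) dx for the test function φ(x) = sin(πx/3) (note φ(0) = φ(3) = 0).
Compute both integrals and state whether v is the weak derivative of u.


LHS = 24/π, RHS = 24/π. Yes, v = u' weakly.

u(x) = -2*x**2 + 2*x + 2, classical derivative u'(x) = 2 - 4*x.
φ(x) = sin(πx/3), so φ'(x) = π*cos(π*x/3)/3.
Note φ(0) = φ(3) = 0, so the boundary term u·φ vanishes.
LHS = ∫_0^3 u(x) φ'(x) dx = ∫_0^3 (-2*π*x^2*cos(π*x/3)/3 + 2*π*x*cos(π*x/3)/3 + 2*π*cos(π*x/3)/3) dx. Term by term:
  ∫_0^3 2*π*cos(π*x/3)/3 dx = 0;  ∫_0^3 -2*π*x^2*cos(π*x/3)/3 dx = 36/π;  ∫_0^3 2*π*x*cos(π*x/3)/3 dx = -12/π.
Sum: 0 + 36/π − 12/π = 24/π.
So LHS = 24/π.
∫_0^3 v(x) φ(x) dx = ∫_0^3 (-4*x*sin(π*x/3) + 2*sin(π*x/3)) dx. Term by term:
  ∫_0^3 2*sin(π*x/3) dx = 12/π;  ∫_0^3 -4*x*sin(π*x/3) dx = -36/π.
Sum: 12/π − 36/π = -24/π.
So RHS = -∫_0^3 v(x) φ(x) dx = 24/π.
LHS = RHS, so the identity holds for this test φ.
Moreover u is smooth here and v(x) = u'(x) = 2 - 4*x pointwise, so the identity holds for every test function. Hence v is the weak derivative of u.


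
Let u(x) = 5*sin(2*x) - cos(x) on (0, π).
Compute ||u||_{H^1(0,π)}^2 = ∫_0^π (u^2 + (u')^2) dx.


||u||_{H^1(0,π)}^2 = -80/3 + 127*π/2

u'(x) = sin(x) + 10*cos(2*x).
Expand u² and (u')² and integrate term by term on (0, π), using: for integers n ≥ 1, ∫_0^π sin²(nx) dx = ∫_0^π cos²(nx) dx = π/2; for n ≠ n', ∫_0^π sin(nx)sin(n'x) dx = ∫_0^π cos(nx)cos(n'x) dx = 0; and by product-to-sum, ∫_0^π sin(nx)cos(n'x) dx = ½∫_0^π [sin((n+n')x) + sin((n−n')x)] dx, which is 0 when n+n' is even and 2n/(n²−n'²) when n+n' is odd (it need not vanish on (0, π)).
  u² squared terms: (-1)²·∫cos(x)² dx = 1·π/2 = π/2;  (5)²·∫sin(2x)² dx = 25·π/2 = 25*π/2.
  u² cross terms: 2·(-1)·(5)·∫cos(x)·sin(2x) dx = -10·(4/3) = -40/3.
  So ∫_0^π u² dx = π/2 + 25*π/2 − 40/3 = -40/3 + 13*π.
  (u')² squared terms: (10)²·∫cos(2x)² dx = 100·π/2 = 50*π;  (1)²·∫sin(x)² dx = 1·π/2 = π/2.
  (u')² cross terms: 2·(10)·(1)·∫cos(2x)·sin(x) dx = 20·(-2/3) = -40/3.
  So ∫_0^π (u')² dx = 50*π + π/2 − 40/3 = -40/3 + 101*π/2.
||u||_{H^1}^2 = (-40/3 + 13*π) + (-40/3 + 101*π/2) = -80/3 + 127*π/2.


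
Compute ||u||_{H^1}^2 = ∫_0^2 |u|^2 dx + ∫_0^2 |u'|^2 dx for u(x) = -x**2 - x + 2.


||u||_{H^1}^2 = 406/15

The H^1 norm (squared) on an interval (0, L) is
  ||u||_{H^1}^2 = ∫_0^L u(x)^2 dx + ∫_0^L u'(x)^2 dx.
Compute u'(x) = -2*x - 1.
Then u(x)^2 = x**4 + 2*x**3 - 3*x**2 - 4*x + 4 and u'(x)^2 = 4*x**2 + 4*x + 1.
Integrate each monomial from 0 to 2 using ∫_0^2 c·x^n dx = c·2^(n+1)/(n+1):
  ∫_0^2 u(x)^2 dx = ∫_0^2 (x^4 + 2*x^3 - 3*x^2 - 4*x + 4) dx. Term by term:
    ∫_0^2 x^4 dx = 32/5;  ∫_0^2 2*x^3 dx = 8;  ∫_0^2 -3*x^2 dx = -8;
    ∫_0^2 -4*x dx = -8;  ∫_0^2 4 dx = 8.
  Sum: 32/5 + 8 − 8 − 8 + 8 = 32/5.
  ∫_0^2 u'(x)^2 dx = ∫_0^2 (4*x^2 + 4*x + 1) dx. Term by term:
    ∫_0^2 4*x^2 dx = 32/3;  ∫_0^2 4*x dx = 8;  ∫_0^2 1 dx = 2.
  Sum: 32/3 + 8 + 2 = 62/3.
Adding: ||u||_{H^1}^2 = 32/5 + 62/3 = 406/15.
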